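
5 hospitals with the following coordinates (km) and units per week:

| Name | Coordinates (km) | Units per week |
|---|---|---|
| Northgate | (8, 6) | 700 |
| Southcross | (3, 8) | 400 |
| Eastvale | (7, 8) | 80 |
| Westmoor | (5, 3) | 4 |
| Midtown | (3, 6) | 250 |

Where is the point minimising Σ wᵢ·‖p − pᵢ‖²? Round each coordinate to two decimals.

The minimiser of Σwᵢ‖p−pᵢ‖² is the weighted centroid p* = (Σwᵢpᵢ)/(Σwᵢ).
Σwᵢ = 1434.
Σwᵢxᵢ = 700·8 + 400·3 + 80·7 + 4·5 + 250·3 = 8130.
Σwᵢyᵢ = 700·6 + 400·8 + 80·8 + 4·3 + 250·6 = 9552.
x* = 8130/1434 = 5.67, y* = 9552/1434 = 6.66.

(5.67, 6.66)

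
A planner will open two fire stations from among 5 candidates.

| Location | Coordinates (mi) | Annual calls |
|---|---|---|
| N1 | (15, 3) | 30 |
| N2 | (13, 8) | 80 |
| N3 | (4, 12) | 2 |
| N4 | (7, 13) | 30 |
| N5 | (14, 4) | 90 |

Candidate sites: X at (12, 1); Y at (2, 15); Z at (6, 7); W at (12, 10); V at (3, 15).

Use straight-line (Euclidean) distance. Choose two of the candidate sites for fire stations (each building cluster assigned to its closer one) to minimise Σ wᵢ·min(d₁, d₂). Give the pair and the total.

{X, W}, total 803.0

Evaluate every pair (each demand assigned to the nearer of the two):
  {X, W}: total = 803.0
  {W, V}: total = 1117.1
  {X, V}: total = 1138.8
  {Y, W}: total = 1145.3
  {Z, W}: total = 1162.3
  {X, Y}: total = 1167.1
  {X, Z}: total = 1191.6
  {Z, V}: total = 1770.6
  {Y, Z}: total = 1798.9
  {Y, V}: total = 3026.2
Best pair: {X, W} with total 803.0.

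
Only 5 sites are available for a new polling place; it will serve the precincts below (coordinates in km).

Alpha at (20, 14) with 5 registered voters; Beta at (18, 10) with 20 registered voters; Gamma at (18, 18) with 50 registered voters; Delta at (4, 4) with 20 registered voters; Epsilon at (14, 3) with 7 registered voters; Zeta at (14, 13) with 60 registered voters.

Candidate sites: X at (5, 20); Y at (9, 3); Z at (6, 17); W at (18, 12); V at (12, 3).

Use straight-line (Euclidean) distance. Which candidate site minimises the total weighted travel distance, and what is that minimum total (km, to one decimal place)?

W, total 993.0 km

Total weighted distance at each candidate:
  X (5, 20): total = 2205.8
  Y (9, 3): total = 1988.3
  Z (6, 17): total = 1864.1
  W (18, 12): total = 993.0
  V (12, 3): total = 1847.3
Minimum is at W with total 993.0 km.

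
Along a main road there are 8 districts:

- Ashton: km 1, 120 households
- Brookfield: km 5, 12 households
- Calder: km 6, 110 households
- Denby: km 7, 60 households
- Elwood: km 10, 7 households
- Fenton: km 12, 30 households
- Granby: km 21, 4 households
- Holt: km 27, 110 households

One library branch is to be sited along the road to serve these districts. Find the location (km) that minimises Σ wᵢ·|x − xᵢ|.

x = 6

For a sum of weighted absolute distances on a line, the optimum is the weighted median (not the mean). Total weight W = 453; half-weight = 226.5.
Sort by position and accumulate weight:
  km 1 (Ashton, w=120) → cum 120
  km 5 (Brookfield, w=12) → cum 132
  km 6 (Calder, w=110) → cum 242  ≥ 226.5 → median here
  km 7 (Denby, w=60) → cum 302
  km 10 (Elwood, w=7) → cum 309
  km 12 (Fenton, w=30) → cum 339
  km 21 (Granby, w=4) → cum 343
  km 27 (Holt, w=110) → cum 453
Optimal location: km 6.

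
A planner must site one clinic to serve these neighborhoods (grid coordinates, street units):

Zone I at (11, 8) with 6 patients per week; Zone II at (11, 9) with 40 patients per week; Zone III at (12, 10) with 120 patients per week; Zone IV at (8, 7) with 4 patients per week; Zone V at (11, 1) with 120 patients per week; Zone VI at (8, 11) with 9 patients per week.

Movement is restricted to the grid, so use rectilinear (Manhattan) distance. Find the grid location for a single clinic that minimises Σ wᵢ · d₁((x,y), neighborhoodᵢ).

Manhattan distance separates: Σwᵢ(|x−xᵢ|+|y−yᵢ|) = Σwᵢ|x−xᵢ| + Σwᵢ|y−yᵢ|, so x and y are optimised independently as 1-D weighted medians.
Total weight W = 299; half = 149.5.
x-coordinate, sorted with cumulative weight:
  x=8 (Zone IV, w=4) cum 4
  x=8 (Zone VI, w=9) cum 13
  x=11 (Zone I, w=6) cum 19
  x=11 (Zone II, w=40) cum 59
  x=11 (Zone V, w=120) cum 179  ← median
  x=12 (Zone III, w=120) cum 299
⇒ x* = 11
y-coordinate, sorted with cumulative weight:
  y=1 (Zone V, w=120) cum 120
  y=7 (Zone IV, w=4) cum 124
  y=8 (Zone I, w=6) cum 130
  y=9 (Zone II, w=40) cum 170  ← median
  y=10 (Zone III, w=120) cum 290
  y=11 (Zone VI, w=9) cum 299
⇒ y* = 9

(11, 9)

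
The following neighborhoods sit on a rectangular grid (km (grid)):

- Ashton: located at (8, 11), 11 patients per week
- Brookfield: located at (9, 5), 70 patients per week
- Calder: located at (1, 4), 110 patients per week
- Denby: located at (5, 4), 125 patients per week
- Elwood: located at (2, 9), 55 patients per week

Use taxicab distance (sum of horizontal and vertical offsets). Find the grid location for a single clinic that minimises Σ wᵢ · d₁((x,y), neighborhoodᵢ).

(5, 4)

Manhattan distance separates: Σwᵢ(|x−xᵢ|+|y−yᵢ|) = Σwᵢ|x−xᵢ| + Σwᵢ|y−yᵢ|, so x and y are optimised independently as 1-D weighted medians.
Total weight W = 371; half = 185.5.
x-coordinate, sorted with cumulative weight:
  x=1 (Calder, w=110) cum 110
  x=2 (Elwood, w=55) cum 165
  x=5 (Denby, w=125) cum 290  ← median
  x=8 (Ashton, w=11) cum 301
  x=9 (Brookfield, w=70) cum 371
⇒ x* = 5
y-coordinate, sorted with cumulative weight:
  y=4 (Calder, w=110) cum 110
  y=4 (Denby, w=125) cum 235  ← median
  y=5 (Brookfield, w=70) cum 305
  y=9 (Elwood, w=55) cum 360
  y=11 (Ashton, w=11) cum 371
⇒ y* = 4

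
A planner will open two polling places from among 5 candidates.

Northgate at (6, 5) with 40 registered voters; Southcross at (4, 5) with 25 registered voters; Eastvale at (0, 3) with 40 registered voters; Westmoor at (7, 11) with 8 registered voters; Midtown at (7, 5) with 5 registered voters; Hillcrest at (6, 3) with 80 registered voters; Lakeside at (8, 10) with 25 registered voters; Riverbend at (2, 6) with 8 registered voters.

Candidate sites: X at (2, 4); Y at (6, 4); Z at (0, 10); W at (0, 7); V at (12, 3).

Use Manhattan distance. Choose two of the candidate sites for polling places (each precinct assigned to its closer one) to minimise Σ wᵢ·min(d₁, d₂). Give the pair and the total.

{X, Y}, total 605

Evaluate every pair (each demand assigned to the nearer of the two):
  {X, Y}: total = 605
  {Y, W}: total = 653
  {Y, Z}: total = 797
  {Y, V}: total = 797
  {X, Z}: total = 1105
  {X, W}: total = 1204
  {X, V}: total = 1212
  {W, V}: total = 1532
  {Z, V}: total = 1652
  {Z, W}: total = 1763
Best pair: {X, Y} with total 605.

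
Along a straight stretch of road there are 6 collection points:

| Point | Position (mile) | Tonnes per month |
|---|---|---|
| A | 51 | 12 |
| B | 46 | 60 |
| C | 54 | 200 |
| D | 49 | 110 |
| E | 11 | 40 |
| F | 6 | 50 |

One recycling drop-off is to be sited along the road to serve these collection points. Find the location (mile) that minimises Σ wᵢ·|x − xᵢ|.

For a sum of weighted absolute distances on a line, the optimum is the weighted median (not the mean). Total weight W = 472; half-weight = 236.
Sort by position and accumulate weight:
  mile 6 (F, w=50) → cum 50
  mile 11 (E, w=40) → cum 90
  mile 46 (B, w=60) → cum 150
  mile 49 (D, w=110) → cum 260  ≥ 236 → median here
  mile 51 (A, w=12) → cum 272
  mile 54 (C, w=200) → cum 472
Optimal location: mile 49.

x = 49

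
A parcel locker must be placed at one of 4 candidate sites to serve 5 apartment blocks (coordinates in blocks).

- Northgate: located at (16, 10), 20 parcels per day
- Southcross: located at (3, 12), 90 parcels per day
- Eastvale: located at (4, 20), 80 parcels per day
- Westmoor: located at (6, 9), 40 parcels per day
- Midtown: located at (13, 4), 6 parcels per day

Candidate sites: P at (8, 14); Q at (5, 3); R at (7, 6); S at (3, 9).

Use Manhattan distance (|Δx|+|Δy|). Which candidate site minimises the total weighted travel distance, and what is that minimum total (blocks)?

S, total 1720 blocks

Total weighted distance at each candidate:
  P (8, 14): total = 2040
  Q (5, 3): total = 3124
  R (7, 6): total = 2728
  S (3, 9): total = 1720
Minimum is at S with total 1720 blocks.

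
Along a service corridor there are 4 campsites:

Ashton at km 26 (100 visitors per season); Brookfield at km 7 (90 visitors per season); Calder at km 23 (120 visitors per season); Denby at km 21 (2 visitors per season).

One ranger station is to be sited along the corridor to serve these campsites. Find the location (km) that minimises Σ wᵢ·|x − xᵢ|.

x = 23

For a sum of weighted absolute distances on a line, the optimum is the weighted median (not the mean). Total weight W = 312; half-weight = 156.
Sort by position and accumulate weight:
  km 7 (Brookfield, w=90) → cum 90
  km 21 (Denby, w=2) → cum 92
  km 23 (Calder, w=120) → cum 212  ≥ 156 → median here
  km 26 (Ashton, w=100) → cum 312
Optimal location: km 23.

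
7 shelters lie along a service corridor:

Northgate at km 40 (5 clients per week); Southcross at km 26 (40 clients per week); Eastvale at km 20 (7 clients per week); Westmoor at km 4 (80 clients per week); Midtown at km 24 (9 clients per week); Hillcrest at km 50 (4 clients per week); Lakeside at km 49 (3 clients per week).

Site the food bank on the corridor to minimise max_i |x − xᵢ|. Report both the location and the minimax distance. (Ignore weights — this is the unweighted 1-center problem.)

The 1-center on a line is the midpoint of the two extreme points: leftmost at 4, rightmost at 50.
Optimal location = (4 + 50)/2 = 27; maximum distance = (50 − 4)/2 = 23.

location 27, max distance 23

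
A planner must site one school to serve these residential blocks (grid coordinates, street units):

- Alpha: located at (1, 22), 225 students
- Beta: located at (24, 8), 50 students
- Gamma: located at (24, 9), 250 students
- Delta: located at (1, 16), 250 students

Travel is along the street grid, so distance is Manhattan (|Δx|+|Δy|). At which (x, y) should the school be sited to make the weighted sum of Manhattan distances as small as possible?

(1, 16)

Manhattan distance separates: Σwᵢ(|x−xᵢ|+|y−yᵢ|) = Σwᵢ|x−xᵢ| + Σwᵢ|y−yᵢ|, so x and y are optimised independently as 1-D weighted medians.
Total weight W = 775; half = 387.5.
x-coordinate, sorted with cumulative weight:
  x=1 (Alpha, w=225) cum 225
  x=1 (Delta, w=250) cum 475  ← median
  x=24 (Beta, w=50) cum 525
  x=24 (Gamma, w=250) cum 775
⇒ x* = 1
y-coordinate, sorted with cumulative weight:
  y=8 (Beta, w=50) cum 50
  y=9 (Gamma, w=250) cum 300
  y=16 (Delta, w=250) cum 550  ← median
  y=22 (Alpha, w=225) cum 775
⇒ y* = 16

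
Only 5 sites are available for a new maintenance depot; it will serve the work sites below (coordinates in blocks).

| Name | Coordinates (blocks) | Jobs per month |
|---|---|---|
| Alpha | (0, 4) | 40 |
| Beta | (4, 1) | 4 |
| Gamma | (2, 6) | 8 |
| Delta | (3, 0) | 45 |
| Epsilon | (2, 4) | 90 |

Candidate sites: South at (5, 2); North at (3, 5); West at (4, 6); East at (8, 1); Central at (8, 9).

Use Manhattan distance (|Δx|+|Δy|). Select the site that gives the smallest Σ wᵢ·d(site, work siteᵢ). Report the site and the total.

North, total 601 blocks

Total weighted distance at each candidate:
  South (5, 2): total = 974
  North (3, 5): total = 601
  West (4, 6): total = 951
  East (8, 1): total = 1624
  Central (8, 9): total = 2260
Minimum is at North with total 601 blocks.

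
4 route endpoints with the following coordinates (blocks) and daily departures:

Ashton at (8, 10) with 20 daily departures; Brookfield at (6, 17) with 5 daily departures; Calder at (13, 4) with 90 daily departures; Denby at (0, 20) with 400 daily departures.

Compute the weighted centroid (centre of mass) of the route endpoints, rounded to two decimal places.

The minimiser of Σwᵢ‖p−pᵢ‖² is the weighted centroid p* = (Σwᵢpᵢ)/(Σwᵢ).
Σwᵢ = 515.
Σwᵢxᵢ = 20·8 + 5·6 + 90·13 + 400·0 = 1360.
Σwᵢyᵢ = 20·10 + 5·17 + 90·4 + 400·20 = 8645.
x* = 1360/515 = 2.64, y* = 8645/515 = 16.79.

(2.64, 16.79)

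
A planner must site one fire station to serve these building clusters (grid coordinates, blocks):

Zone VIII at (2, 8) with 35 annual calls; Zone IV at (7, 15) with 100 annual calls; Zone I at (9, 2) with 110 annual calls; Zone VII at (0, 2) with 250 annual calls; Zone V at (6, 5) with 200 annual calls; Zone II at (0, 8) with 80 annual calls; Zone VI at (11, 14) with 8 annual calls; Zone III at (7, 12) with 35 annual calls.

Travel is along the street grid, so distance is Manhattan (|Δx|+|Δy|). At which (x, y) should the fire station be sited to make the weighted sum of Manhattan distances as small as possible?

(6, 5)

Manhattan distance separates: Σwᵢ(|x−xᵢ|+|y−yᵢ|) = Σwᵢ|x−xᵢ| + Σwᵢ|y−yᵢ|, so x and y are optimised independently as 1-D weighted medians.
Total weight W = 818; half = 409.
x-coordinate, sorted with cumulative weight:
  x=0 (Zone VII, w=250) cum 250
  x=0 (Zone II, w=80) cum 330
  x=2 (Zone VIII, w=35) cum 365
  x=6 (Zone V, w=200) cum 565  ← median
  x=7 (Zone IV, w=100) cum 665
  x=7 (Zone III, w=35) cum 700
  x=9 (Zone I, w=110) cum 810
  x=11 (Zone VI, w=8) cum 818
⇒ x* = 6
y-coordinate, sorted with cumulative weight:
  y=2 (Zone I, w=110) cum 110
  y=2 (Zone VII, w=250) cum 360
  y=5 (Zone V, w=200) cum 560  ← median
  y=8 (Zone VIII, w=35) cum 595
  y=8 (Zone II, w=80) cum 675
  y=12 (Zone III, w=35) cum 710
  y=14 (Zone VI, w=8) cum 718
  y=15 (Zone IV, w=100) cum 818
⇒ y* = 5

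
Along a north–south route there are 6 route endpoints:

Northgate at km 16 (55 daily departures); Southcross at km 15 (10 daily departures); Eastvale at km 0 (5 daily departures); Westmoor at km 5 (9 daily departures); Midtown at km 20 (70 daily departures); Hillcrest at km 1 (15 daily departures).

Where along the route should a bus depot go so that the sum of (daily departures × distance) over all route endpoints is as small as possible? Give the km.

x = 16

For a sum of weighted absolute distances on a line, the optimum is the weighted median (not the mean). Total weight W = 164; half-weight = 82.
Sort by position and accumulate weight:
  km 0 (Eastvale, w=5) → cum 5
  km 1 (Hillcrest, w=15) → cum 20
  km 5 (Westmoor, w=9) → cum 29
  km 15 (Southcross, w=10) → cum 39
  km 16 (Northgate, w=55) → cum 94  ≥ 82 → median here
  km 20 (Midtown, w=70) → cum 164
Optimal location: km 16.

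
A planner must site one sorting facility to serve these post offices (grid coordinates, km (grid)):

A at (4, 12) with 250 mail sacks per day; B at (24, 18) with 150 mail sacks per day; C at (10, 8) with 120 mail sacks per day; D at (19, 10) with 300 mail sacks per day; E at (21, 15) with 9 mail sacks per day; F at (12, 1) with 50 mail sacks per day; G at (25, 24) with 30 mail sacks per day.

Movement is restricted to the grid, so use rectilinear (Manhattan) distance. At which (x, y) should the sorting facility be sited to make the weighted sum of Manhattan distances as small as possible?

(19, 10)

Manhattan distance separates: Σwᵢ(|x−xᵢ|+|y−yᵢ|) = Σwᵢ|x−xᵢ| + Σwᵢ|y−yᵢ|, so x and y are optimised independently as 1-D weighted medians.
Total weight W = 909; half = 454.5.
x-coordinate, sorted with cumulative weight:
  x=4 (A, w=250) cum 250
  x=10 (C, w=120) cum 370
  x=12 (F, w=50) cum 420
  x=19 (D, w=300) cum 720  ← median
  x=21 (E, w=9) cum 729
  x=24 (B, w=150) cum 879
  x=25 (G, w=30) cum 909
⇒ x* = 19
y-coordinate, sorted with cumulative weight:
  y=1 (F, w=50) cum 50
  y=8 (C, w=120) cum 170
  y=10 (D, w=300) cum 470  ← median
  y=12 (A, w=250) cum 720
  y=15 (E, w=9) cum 729
  y=18 (B, w=150) cum 879
  y=24 (G, w=30) cum 909
⇒ y* = 10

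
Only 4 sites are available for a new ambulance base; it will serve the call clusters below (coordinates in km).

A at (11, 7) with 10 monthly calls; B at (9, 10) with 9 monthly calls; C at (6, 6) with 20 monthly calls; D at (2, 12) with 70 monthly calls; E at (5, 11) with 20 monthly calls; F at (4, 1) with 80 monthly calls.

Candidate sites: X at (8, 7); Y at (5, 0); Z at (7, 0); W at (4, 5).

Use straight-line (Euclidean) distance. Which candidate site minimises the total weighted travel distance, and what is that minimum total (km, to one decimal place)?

Total weighted distance at each candidate:
  X (8, 7): total = 1326.8
  Y (5, 0): total = 1509.8
  Z (7, 0): total = 1680.6
  W (4, 5): total = 1132.4
Minimum is at W with total 1132.4 km.

W, total 1132.4 km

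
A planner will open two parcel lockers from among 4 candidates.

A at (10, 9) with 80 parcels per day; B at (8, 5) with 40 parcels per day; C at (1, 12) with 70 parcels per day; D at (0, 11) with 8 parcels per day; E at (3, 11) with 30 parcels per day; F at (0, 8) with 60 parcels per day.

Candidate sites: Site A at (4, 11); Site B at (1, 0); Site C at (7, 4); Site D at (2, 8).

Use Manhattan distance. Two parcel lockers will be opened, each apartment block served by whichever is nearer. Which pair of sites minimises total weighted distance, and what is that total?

Evaluate every pair (each demand assigned to the nearer of the two):
  {Site C, Site D}: total = 1350
  {Site A, Site D}: total = 1462
  {Site A, Site C}: total = 1482
  {Site B, Site D}: total = 1710
  {Site A, Site B}: total = 1802
  {Site B, Site C}: total = 2526
Best pair: {Site C, Site D} with total 1350.

{Site C, Site D}, total 1350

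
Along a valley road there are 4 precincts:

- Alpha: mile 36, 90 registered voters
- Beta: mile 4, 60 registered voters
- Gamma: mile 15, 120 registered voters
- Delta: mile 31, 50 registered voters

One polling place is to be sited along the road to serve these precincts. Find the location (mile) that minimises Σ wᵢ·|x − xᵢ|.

For a sum of weighted absolute distances on a line, the optimum is the weighted median (not the mean). Total weight W = 320; half-weight = 160.
Sort by position and accumulate weight:
  mile 4 (Beta, w=60) → cum 60
  mile 15 (Gamma, w=120) → cum 180  ≥ 160 → median here
  mile 31 (Delta, w=50) → cum 230
  mile 36 (Alpha, w=90) → cum 320
Optimal location: mile 15.

x = 15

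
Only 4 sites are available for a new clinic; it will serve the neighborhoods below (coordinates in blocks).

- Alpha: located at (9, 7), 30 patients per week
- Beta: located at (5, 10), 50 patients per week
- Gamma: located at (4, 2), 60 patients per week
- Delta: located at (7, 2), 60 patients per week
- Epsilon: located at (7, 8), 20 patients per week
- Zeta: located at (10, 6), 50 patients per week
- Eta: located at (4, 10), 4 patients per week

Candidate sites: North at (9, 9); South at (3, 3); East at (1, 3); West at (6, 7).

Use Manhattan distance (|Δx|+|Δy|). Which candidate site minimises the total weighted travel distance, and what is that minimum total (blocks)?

West, total 1380 blocks

Total weighted distance at each candidate:
  North (9, 9): total = 1854
  South (3, 3): total = 1882
  East (1, 3): total = 2430
  West (6, 7): total = 1380
Minimum is at West with total 1380 blocks.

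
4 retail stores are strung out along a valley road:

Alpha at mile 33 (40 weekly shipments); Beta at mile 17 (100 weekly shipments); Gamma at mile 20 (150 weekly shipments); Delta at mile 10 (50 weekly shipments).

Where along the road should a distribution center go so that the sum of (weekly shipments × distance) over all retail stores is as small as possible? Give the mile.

x = 20

For a sum of weighted absolute distances on a line, the optimum is the weighted median (not the mean). Total weight W = 340; half-weight = 170.
Sort by position and accumulate weight:
  mile 10 (Delta, w=50) → cum 50
  mile 17 (Beta, w=100) → cum 150
  mile 20 (Gamma, w=150) → cum 300  ≥ 170 → median here
  mile 33 (Alpha, w=40) → cum 340
Optimal location: mile 20.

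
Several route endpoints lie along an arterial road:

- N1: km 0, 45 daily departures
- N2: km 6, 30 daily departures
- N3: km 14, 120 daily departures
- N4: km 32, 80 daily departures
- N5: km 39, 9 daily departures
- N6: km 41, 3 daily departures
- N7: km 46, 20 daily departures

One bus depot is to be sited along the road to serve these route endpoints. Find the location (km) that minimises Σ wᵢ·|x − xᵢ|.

For a sum of weighted absolute distances on a line, the optimum is the weighted median (not the mean). Total weight W = 307; half-weight = 153.5.
Sort by position and accumulate weight:
  km 0 (N1, w=45) → cum 45
  km 6 (N2, w=30) → cum 75
  km 14 (N3, w=120) → cum 195  ≥ 153.5 → median here
  km 32 (N4, w=80) → cum 275
  km 39 (N5, w=9) → cum 284
  km 41 (N6, w=3) → cum 287
  km 46 (N7, w=20) → cum 307
Optimal location: km 14.

x = 14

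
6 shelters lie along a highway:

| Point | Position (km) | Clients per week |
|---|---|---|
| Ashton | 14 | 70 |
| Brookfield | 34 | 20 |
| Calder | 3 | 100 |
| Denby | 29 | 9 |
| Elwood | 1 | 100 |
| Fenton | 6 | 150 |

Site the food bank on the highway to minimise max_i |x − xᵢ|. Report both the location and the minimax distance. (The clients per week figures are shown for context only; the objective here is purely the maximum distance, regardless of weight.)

location 17.5, max distance 16.5

The 1-center on a line is the midpoint of the two extreme points: leftmost at 1, rightmost at 34.
Optimal location = (1 + 34)/2 = 17.5; maximum distance = (34 − 1)/2 = 16.5.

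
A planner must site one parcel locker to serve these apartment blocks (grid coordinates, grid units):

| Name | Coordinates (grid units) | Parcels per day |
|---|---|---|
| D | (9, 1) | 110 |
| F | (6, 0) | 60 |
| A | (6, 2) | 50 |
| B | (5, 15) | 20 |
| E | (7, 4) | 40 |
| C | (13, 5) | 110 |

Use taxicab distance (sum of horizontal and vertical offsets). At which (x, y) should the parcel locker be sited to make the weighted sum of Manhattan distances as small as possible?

Manhattan distance separates: Σwᵢ(|x−xᵢ|+|y−yᵢ|) = Σwᵢ|x−xᵢ| + Σwᵢ|y−yᵢ|, so x and y are optimised independently as 1-D weighted medians.
Total weight W = 390; half = 195.
x-coordinate, sorted with cumulative weight:
  x=5 (B, w=20) cum 20
  x=6 (F, w=60) cum 80
  x=6 (A, w=50) cum 130
  x=7 (E, w=40) cum 170
  x=9 (D, w=110) cum 280  ← median
  x=13 (C, w=110) cum 390
⇒ x* = 9
y-coordinate, sorted with cumulative weight:
  y=0 (F, w=60) cum 60
  y=1 (D, w=110) cum 170
  y=2 (A, w=50) cum 220  ← median
  y=4 (E, w=40) cum 260
  y=5 (C, w=110) cum 370
  y=15 (B, w=20) cum 390
⇒ y* = 2

(9, 2)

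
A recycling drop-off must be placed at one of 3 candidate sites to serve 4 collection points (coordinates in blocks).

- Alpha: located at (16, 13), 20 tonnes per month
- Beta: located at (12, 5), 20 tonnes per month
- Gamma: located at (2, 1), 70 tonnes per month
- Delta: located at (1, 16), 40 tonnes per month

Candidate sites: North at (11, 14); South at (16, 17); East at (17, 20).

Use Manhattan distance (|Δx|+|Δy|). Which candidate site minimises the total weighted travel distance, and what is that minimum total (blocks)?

Total weighted distance at each candidate:
  North (11, 14): total = 2340
  South (16, 17): total = 3140
  East (17, 20): total = 3740
Minimum is at North with total 2340 blocks.

North, total 2340 blocks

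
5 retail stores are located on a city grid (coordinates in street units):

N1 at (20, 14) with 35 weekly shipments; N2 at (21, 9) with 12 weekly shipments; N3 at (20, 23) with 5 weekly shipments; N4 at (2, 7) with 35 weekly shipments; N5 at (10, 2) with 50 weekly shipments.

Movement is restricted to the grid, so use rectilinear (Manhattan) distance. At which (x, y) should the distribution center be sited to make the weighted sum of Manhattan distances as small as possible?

(10, 7)

Manhattan distance separates: Σwᵢ(|x−xᵢ|+|y−yᵢ|) = Σwᵢ|x−xᵢ| + Σwᵢ|y−yᵢ|, so x and y are optimised independently as 1-D weighted medians.
Total weight W = 137; half = 68.5.
x-coordinate, sorted with cumulative weight:
  x=2 (N4, w=35) cum 35
  x=10 (N5, w=50) cum 85  ← median
  x=20 (N1, w=35) cum 120
  x=20 (N3, w=5) cum 125
  x=21 (N2, w=12) cum 137
⇒ x* = 10
y-coordinate, sorted with cumulative weight:
  y=2 (N5, w=50) cum 50
  y=7 (N4, w=35) cum 85  ← median
  y=9 (N2, w=12) cum 97
  y=14 (N1, w=35) cum 132
  y=23 (N3, w=5) cum 137
⇒ y* = 7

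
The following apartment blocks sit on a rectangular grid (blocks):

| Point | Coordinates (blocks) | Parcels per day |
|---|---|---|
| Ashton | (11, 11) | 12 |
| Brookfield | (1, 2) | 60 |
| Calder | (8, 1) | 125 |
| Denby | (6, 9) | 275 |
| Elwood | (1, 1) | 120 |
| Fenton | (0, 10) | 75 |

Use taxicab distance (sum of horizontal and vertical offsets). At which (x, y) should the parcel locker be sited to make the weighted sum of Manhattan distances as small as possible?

(6, 9)

Manhattan distance separates: Σwᵢ(|x−xᵢ|+|y−yᵢ|) = Σwᵢ|x−xᵢ| + Σwᵢ|y−yᵢ|, so x and y are optimised independently as 1-D weighted medians.
Total weight W = 667; half = 333.5.
x-coordinate, sorted with cumulative weight:
  x=0 (Fenton, w=75) cum 75
  x=1 (Brookfield, w=60) cum 135
  x=1 (Elwood, w=120) cum 255
  x=6 (Denby, w=275) cum 530  ← median
  x=8 (Calder, w=125) cum 655
  x=11 (Ashton, w=12) cum 667
⇒ x* = 6
y-coordinate, sorted with cumulative weight:
  y=1 (Calder, w=125) cum 125
  y=1 (Elwood, w=120) cum 245
  y=2 (Brookfield, w=60) cum 305
  y=9 (Denby, w=275) cum 580  ← median
  y=10 (Fenton, w=75) cum 655
  y=11 (Ashton, w=12) cum 667
⇒ y* = 9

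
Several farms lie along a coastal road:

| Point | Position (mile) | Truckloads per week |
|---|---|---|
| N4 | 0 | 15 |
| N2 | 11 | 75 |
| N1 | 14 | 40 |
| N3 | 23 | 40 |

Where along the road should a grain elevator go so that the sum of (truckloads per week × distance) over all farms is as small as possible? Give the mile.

x = 11

For a sum of weighted absolute distances on a line, the optimum is the weighted median (not the mean). Total weight W = 170; half-weight = 85.
Sort by position and accumulate weight:
  mile 0 (N4, w=15) → cum 15
  mile 11 (N2, w=75) → cum 90  ≥ 85 → median here
  mile 14 (N1, w=40) → cum 130
  mile 23 (N3, w=40) → cum 170
Optimal location: mile 11.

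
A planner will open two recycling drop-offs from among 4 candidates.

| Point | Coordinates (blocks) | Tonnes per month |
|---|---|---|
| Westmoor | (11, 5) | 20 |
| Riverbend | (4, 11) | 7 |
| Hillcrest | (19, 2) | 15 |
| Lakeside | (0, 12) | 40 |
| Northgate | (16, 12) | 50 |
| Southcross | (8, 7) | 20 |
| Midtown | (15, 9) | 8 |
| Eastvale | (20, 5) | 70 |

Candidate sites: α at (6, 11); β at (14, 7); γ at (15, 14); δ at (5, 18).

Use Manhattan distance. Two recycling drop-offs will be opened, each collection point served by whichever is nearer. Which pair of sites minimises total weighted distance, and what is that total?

Evaluate every pair (each demand assigned to the nearer of the two):
  {α, β}: total = 1598
  {β, δ}: total = 1800
  {β, γ}: total = 1882
  {α, γ}: total = 2044
  {γ, δ}: total = 2446
  {α, δ}: total = 3002
Best pair: {α, β} with total 1598.

{α, β}, total 1598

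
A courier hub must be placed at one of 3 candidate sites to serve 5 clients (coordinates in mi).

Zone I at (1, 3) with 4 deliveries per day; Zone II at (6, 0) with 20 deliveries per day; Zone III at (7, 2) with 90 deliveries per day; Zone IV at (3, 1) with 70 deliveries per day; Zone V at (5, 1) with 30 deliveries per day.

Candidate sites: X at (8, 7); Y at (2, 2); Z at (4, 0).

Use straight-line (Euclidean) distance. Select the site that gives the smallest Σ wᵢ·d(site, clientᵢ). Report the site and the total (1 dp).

Z, total 522.9 mi

Total weighted distance at each candidate:
  X (8, 7): total = 1384.7
  Y (2, 2): total = 739.0
  Z (4, 0): total = 522.9
Minimum is at Z with total 522.9 mi.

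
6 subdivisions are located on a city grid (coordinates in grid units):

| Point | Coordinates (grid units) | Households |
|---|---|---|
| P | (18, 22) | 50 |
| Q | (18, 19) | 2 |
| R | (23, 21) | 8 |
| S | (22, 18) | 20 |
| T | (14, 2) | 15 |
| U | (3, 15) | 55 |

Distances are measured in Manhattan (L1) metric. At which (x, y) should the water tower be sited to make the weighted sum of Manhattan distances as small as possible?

(18, 18)

Manhattan distance separates: Σwᵢ(|x−xᵢ|+|y−yᵢ|) = Σwᵢ|x−xᵢ| + Σwᵢ|y−yᵢ|, so x and y are optimised independently as 1-D weighted medians.
Total weight W = 150; half = 75.
x-coordinate, sorted with cumulative weight:
  x=3 (U, w=55) cum 55
  x=14 (T, w=15) cum 70
  x=18 (P, w=50) cum 120  ← median
  x=18 (Q, w=2) cum 122
  x=22 (S, w=20) cum 142
  x=23 (R, w=8) cum 150
⇒ x* = 18
y-coordinate, sorted with cumulative weight:
  y=2 (T, w=15) cum 15
  y=15 (U, w=55) cum 70
  y=18 (S, w=20) cum 90  ← median
  y=19 (Q, w=2) cum 92
  y=21 (R, w=8) cum 100
  y=22 (P, w=50) cum 150
⇒ y* = 18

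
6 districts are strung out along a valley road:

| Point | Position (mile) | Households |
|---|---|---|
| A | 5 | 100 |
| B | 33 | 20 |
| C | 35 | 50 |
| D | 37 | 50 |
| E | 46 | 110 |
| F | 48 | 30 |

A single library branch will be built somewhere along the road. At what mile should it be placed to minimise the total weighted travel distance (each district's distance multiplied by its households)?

For a sum of weighted absolute distances on a line, the optimum is the weighted median (not the mean). Total weight W = 360; half-weight = 180.
Sort by position and accumulate weight:
  mile 5 (A, w=100) → cum 100
  mile 33 (B, w=20) → cum 120
  mile 35 (C, w=50) → cum 170
  mile 37 (D, w=50) → cum 220  ≥ 180 → median here
  mile 46 (E, w=110) → cum 330
  mile 48 (F, w=30) → cum 360
Optimal location: mile 37.

x = 37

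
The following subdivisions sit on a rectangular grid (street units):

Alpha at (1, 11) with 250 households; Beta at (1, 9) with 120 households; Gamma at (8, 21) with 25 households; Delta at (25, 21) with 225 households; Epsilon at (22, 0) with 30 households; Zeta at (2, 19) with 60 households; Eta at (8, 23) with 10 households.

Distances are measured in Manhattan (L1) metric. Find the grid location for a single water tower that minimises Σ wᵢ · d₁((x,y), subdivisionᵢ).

Manhattan distance separates: Σwᵢ(|x−xᵢ|+|y−yᵢ|) = Σwᵢ|x−xᵢ| + Σwᵢ|y−yᵢ|, so x and y are optimised independently as 1-D weighted medians.
Total weight W = 720; half = 360.
x-coordinate, sorted with cumulative weight:
  x=1 (Alpha, w=250) cum 250
  x=1 (Beta, w=120) cum 370  ← median
  x=2 (Zeta, w=60) cum 430
  x=8 (Gamma, w=25) cum 455
  x=8 (Eta, w=10) cum 465
  x=22 (Epsilon, w=30) cum 495
  x=25 (Delta, w=225) cum 720
⇒ x* = 1
y-coordinate, sorted with cumulative weight:
  y=0 (Epsilon, w=30) cum 30
  y=9 (Beta, w=120) cum 150
  y=11 (Alpha, w=250) cum 400  ← median
  y=19 (Zeta, w=60) cum 460
  y=21 (Gamma, w=25) cum 485
  y=21 (Delta, w=225) cum 710
  y=23 (Eta, w=10) cum 720
⇒ y* = 11

(1, 11)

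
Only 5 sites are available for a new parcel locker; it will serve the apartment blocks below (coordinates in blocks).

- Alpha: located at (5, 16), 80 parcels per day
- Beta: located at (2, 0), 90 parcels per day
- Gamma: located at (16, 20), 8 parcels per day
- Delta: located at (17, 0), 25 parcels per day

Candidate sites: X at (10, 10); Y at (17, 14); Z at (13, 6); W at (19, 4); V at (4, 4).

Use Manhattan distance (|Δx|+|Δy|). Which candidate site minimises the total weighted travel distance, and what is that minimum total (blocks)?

Total weighted distance at each candidate:
  X (10, 10): total = 3053
  Y (17, 14): total = 4136
  Z (13, 6): total = 3356
  W (19, 4): total = 4272
  V (4, 4): total = 2229
Minimum is at V with total 2229 blocks.

V, total 2229 blocks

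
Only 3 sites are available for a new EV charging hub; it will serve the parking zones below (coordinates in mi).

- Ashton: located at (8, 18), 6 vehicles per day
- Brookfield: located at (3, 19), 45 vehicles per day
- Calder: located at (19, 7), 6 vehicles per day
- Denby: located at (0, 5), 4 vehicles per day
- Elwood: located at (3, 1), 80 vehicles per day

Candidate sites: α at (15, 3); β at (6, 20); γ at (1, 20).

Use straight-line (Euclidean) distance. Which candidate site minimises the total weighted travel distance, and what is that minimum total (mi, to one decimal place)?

γ, total 1866.1 mi

Total weighted distance at each candidate:
  α (15, 3): total = 2067.0
  β (6, 20): total = 1873.0
  γ (1, 20): total = 1866.1
Minimum is at γ with total 1866.1 mi.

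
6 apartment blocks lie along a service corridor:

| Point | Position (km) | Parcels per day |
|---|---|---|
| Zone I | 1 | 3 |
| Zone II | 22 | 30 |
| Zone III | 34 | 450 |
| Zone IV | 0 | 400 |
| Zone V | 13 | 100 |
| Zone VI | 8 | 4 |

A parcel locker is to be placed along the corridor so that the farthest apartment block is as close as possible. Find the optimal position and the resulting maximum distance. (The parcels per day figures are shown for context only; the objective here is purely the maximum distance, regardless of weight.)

The 1-center on a line is the midpoint of the two extreme points: leftmost at 0, rightmost at 34.
Optimal location = (0 + 34)/2 = 17; maximum distance = (34 − 0)/2 = 17.

location 17, max distance 17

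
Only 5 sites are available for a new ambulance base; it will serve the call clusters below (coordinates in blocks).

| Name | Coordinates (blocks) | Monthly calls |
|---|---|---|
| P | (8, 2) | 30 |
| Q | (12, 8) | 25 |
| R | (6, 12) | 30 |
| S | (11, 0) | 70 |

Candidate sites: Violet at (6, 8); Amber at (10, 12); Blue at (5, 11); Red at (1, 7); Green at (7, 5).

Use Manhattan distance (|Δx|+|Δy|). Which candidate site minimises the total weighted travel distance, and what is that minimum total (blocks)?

Green, total 1190 blocks

Total weighted distance at each candidate:
  Violet (6, 8): total = 1420
  Amber (10, 12): total = 1540
  Blue (5, 11): total = 1860
  Red (1, 7): total = 2150
  Green (7, 5): total = 1190
Minimum is at Green with total 1190 blocks.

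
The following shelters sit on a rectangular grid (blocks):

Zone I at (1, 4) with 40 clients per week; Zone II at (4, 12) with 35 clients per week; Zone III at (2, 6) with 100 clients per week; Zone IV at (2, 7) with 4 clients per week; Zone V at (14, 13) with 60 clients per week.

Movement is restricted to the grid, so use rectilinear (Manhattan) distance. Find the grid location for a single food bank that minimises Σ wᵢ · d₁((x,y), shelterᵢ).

Manhattan distance separates: Σwᵢ(|x−xᵢ|+|y−yᵢ|) = Σwᵢ|x−xᵢ| + Σwᵢ|y−yᵢ|, so x and y are optimised independently as 1-D weighted medians.
Total weight W = 239; half = 119.5.
x-coordinate, sorted with cumulative weight:
  x=1 (Zone I, w=40) cum 40
  x=2 (Zone III, w=100) cum 140  ← median
  x=2 (Zone IV, w=4) cum 144
  x=4 (Zone II, w=35) cum 179
  x=14 (Zone V, w=60) cum 239
⇒ x* = 2
y-coordinate, sorted with cumulative weight:
  y=4 (Zone I, w=40) cum 40
  y=6 (Zone III, w=100) cum 140  ← median
  y=7 (Zone IV, w=4) cum 144
  y=12 (Zone II, w=35) cum 179
  y=13 (Zone V, w=60) cum 239
⇒ y* = 6

(2, 6)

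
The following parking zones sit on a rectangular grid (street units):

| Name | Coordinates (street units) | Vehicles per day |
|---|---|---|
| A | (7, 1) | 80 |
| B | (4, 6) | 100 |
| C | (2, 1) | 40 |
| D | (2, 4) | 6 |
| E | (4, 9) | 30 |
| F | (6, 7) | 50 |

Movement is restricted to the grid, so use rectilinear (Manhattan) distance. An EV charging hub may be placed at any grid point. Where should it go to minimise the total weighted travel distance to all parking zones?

Manhattan distance separates: Σwᵢ(|x−xᵢ|+|y−yᵢ|) = Σwᵢ|x−xᵢ| + Σwᵢ|y−yᵢ|, so x and y are optimised independently as 1-D weighted medians.
Total weight W = 306; half = 153.
x-coordinate, sorted with cumulative weight:
  x=2 (C, w=40) cum 40
  x=2 (D, w=6) cum 46
  x=4 (B, w=100) cum 146
  x=4 (E, w=30) cum 176  ← median
  x=6 (F, w=50) cum 226
  x=7 (A, w=80) cum 306
⇒ x* = 4
y-coordinate, sorted with cumulative weight:
  y=1 (A, w=80) cum 80
  y=1 (C, w=40) cum 120
  y=4 (D, w=6) cum 126
  y=6 (B, w=100) cum 226  ← median
  y=7 (F, w=50) cum 276
  y=9 (E, w=30) cum 306
⇒ y* = 6

(4, 6)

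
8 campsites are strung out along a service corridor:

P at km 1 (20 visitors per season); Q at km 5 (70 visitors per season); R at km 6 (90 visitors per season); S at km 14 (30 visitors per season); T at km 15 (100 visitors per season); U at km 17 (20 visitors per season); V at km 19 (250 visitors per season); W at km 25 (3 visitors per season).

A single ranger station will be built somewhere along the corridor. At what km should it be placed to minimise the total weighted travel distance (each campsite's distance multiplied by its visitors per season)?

For a sum of weighted absolute distances on a line, the optimum is the weighted median (not the mean). Total weight W = 583; half-weight = 291.5.
Sort by position and accumulate weight:
  km 1 (P, w=20) → cum 20
  km 5 (Q, w=70) → cum 90
  km 6 (R, w=90) → cum 180
  km 14 (S, w=30) → cum 210
  km 15 (T, w=100) → cum 310  ≥ 291.5 → median here
  km 17 (U, w=20) → cum 330
  km 19 (V, w=250) → cum 580
  km 25 (W, w=3) → cum 583
Optimal location: km 15.

x = 15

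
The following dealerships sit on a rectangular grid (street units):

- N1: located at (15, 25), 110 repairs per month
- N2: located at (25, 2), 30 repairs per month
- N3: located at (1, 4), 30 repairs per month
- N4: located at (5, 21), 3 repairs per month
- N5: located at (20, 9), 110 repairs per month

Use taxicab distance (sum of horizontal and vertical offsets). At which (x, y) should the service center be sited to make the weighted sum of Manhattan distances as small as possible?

(15, 9)

Manhattan distance separates: Σwᵢ(|x−xᵢ|+|y−yᵢ|) = Σwᵢ|x−xᵢ| + Σwᵢ|y−yᵢ|, so x and y are optimised independently as 1-D weighted medians.
Total weight W = 283; half = 141.5.
x-coordinate, sorted with cumulative weight:
  x=1 (N3, w=30) cum 30
  x=5 (N4, w=3) cum 33
  x=15 (N1, w=110) cum 143  ← median
  x=20 (N5, w=110) cum 253
  x=25 (N2, w=30) cum 283
⇒ x* = 15
y-coordinate, sorted with cumulative weight:
  y=2 (N2, w=30) cum 30
  y=4 (N3, w=30) cum 60
  y=9 (N5, w=110) cum 170  ← median
  y=21 (N4, w=3) cum 173
  y=25 (N1, w=110) cum 283
⇒ y* = 9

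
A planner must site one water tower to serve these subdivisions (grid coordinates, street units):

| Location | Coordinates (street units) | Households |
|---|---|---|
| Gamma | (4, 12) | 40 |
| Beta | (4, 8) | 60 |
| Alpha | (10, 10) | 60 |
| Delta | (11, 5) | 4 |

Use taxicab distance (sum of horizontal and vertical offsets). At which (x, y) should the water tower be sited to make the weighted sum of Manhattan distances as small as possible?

Manhattan distance separates: Σwᵢ(|x−xᵢ|+|y−yᵢ|) = Σwᵢ|x−xᵢ| + Σwᵢ|y−yᵢ|, so x and y are optimised independently as 1-D weighted medians.
Total weight W = 164; half = 82.
x-coordinate, sorted with cumulative weight:
  x=4 (Gamma, w=40) cum 40
  x=4 (Beta, w=60) cum 100  ← median
  x=10 (Alpha, w=60) cum 160
  x=11 (Delta, w=4) cum 164
⇒ x* = 4
y-coordinate, sorted with cumulative weight:
  y=5 (Delta, w=4) cum 4
  y=8 (Beta, w=60) cum 64
  y=10 (Alpha, w=60) cum 124  ← median
  y=12 (Gamma, w=40) cum 164
⇒ y* = 10

(4, 10)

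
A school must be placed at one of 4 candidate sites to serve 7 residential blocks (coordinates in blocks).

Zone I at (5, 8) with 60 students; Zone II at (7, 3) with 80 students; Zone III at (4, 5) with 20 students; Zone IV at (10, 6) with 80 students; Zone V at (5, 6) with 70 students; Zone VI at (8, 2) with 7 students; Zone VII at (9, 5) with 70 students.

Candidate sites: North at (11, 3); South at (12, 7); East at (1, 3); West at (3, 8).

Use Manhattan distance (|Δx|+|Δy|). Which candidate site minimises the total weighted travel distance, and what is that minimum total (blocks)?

Total weighted distance at each candidate:
  North (11, 3): total = 2418
  South (12, 7): total = 2613
  East (1, 3): total = 3326
  West (3, 8): total = 2627
Minimum is at North with total 2418 blocks.

North, total 2418 blocks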